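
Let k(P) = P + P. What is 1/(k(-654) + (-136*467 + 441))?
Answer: -1/64379 ≈ -1.5533e-5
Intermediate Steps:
k(P) = 2*P
1/(k(-654) + (-136*467 + 441)) = 1/(2*(-654) + (-136*467 + 441)) = 1/(-1308 + (-63512 + 441)) = 1/(-1308 - 63071) = 1/(-64379) = -1/64379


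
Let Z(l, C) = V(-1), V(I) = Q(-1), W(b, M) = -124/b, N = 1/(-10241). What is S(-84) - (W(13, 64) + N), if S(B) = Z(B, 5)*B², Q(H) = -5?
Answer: -4695662343/133133 ≈ -35270.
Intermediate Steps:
N = -1/10241 ≈ -9.7647e-5
V(I) = -5
Z(l, C) = -5
S(B) = -5*B²
S(-84) - (W(13, 64) + N) = -5*(-84)² - (-124/13 - 1/10241) = -5*7056 - (-124*1/13 - 1/10241) = -35280 - (-124/13 - 1/10241) = -35280 - 1*(-1269897/133133) = -35280 + 1269897/133133 = -4695662343/133133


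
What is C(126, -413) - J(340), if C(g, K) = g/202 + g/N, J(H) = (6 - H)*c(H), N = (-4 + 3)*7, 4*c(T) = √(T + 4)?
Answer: -1755/101 + 167*√86 ≈ 1531.3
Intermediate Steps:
c(T) = √(4 + T)/4 (c(T) = √(T + 4)/4 = √(4 + T)/4)
N = -7 (N = -1*7 = -7)
J(H) = √(4 + H)*(6 - H)/4 (J(H) = (6 - H)*(√(4 + H)/4) = √(4 + H)*(6 - H)/4)
C(g, K) = -195*g/1414 (C(g, K) = g/202 + g/(-7) = g*(1/202) + g*(-⅐) = g/202 - g/7 = -195*g/1414)
C(126, -413) - J(340) = -195/1414*126 - √(4 + 340)*(6 - 1*340)/4 = -1755/101 - √344*(6 - 340)/4 = -1755/101 - 2*√86*(-334)/4 = -1755/101 - (-167)*√86 = -1755/101 + 167*√86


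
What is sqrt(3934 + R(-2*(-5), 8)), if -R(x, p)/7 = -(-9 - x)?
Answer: sqrt(3801) ≈ 61.652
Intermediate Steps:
R(x, p) = -63 - 7*x (R(x, p) = -(-7)*(-9 - x) = -7*(9 + x) = -63 - 7*x)
sqrt(3934 + R(-2*(-5), 8)) = sqrt(3934 + (-63 - (-14)*(-5))) = sqrt(3934 + (-63 - 7*10)) = sqrt(3934 + (-63 - 70)) = sqrt(3934 - 133) = sqrt(3801)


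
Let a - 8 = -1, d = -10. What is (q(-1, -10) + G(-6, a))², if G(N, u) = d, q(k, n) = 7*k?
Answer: 289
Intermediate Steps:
a = 7 (a = 8 - 1 = 7)
G(N, u) = -10
(q(-1, -10) + G(-6, a))² = (7*(-1) - 10)² = (-7 - 10)² = (-17)² = 289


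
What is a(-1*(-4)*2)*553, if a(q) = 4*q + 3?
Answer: 19355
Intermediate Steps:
a(q) = 3 + 4*q
a(-1*(-4)*2)*553 = (3 + 4*(-1*(-4)*2))*553 = (3 + 4*(4*2))*553 = (3 + 4*8)*553 = (3 + 32)*553 = 35*553 = 19355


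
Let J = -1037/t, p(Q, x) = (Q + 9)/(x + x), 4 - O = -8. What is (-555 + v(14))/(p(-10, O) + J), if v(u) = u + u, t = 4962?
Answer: 10459896/4975 ≈ 2102.5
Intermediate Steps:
O = 12 (O = 4 - 1*(-8) = 4 + 8 = 12)
v(u) = 2*u
p(Q, x) = (9 + Q)/(2*x) (p(Q, x) = (9 + Q)/((2*x)) = (9 + Q)*(1/(2*x)) = (9 + Q)/(2*x))
J = -1037/4962 ≈ -0.20899
(-555 + v(14))/(p(-10, O) + J) = (-555 + 2*14)/((1/2)*(9 - 10)/12 - 1037/4962) = (-555 + 28)/((1/2)*(1/12)*(-1) - 1037/4962) = -527/(-1/24 - 1037/4962) = -527/(-4975/19848) = -527*(-19848/4975) = 10459896/4975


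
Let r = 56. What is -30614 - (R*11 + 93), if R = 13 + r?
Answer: -31466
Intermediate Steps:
R = 69 (R = 13 + 56 = 69)
-30614 - (R*11 + 93) = -30614 - (69*11 + 93) = -30614 - (759 + 93) = -30614 - 1*852 = -30614 - 852 = -31466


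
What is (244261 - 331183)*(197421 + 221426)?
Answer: -36407018934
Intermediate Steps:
(244261 - 331183)*(197421 + 221426) = -86922*418847 = -36407018934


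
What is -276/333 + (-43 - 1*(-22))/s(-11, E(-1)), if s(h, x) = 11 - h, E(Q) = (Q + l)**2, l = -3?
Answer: -4355/2442 ≈ -1.7834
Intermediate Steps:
E(Q) = (-3 + Q)**2 (E(Q) = (Q - 3)**2 = (-3 + Q)**2)
-276/333 + (-43 - 1*(-22))/s(-11, E(-1)) = -276/333 + (-43 - 1*(-22))/(11 - 1*(-11)) = -276*1/333 + (-43 + 22)/(11 + 11) = -92/111 - 21/22 = -4355/2442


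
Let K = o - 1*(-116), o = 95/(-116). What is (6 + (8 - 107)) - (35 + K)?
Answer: -28209/116 ≈ -243.18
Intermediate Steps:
o = -95/116 (o = 95*(-1/116) = -95/116 ≈ -0.81897)
K = 13361/116 (K = -95/116 - 1*(-116) = -95/116 + 116 = 13361/116 ≈ 115.18)
(6 + (8 - 107)) - (35 + K) = (6 + (8 - 107)) - (35 + 13361/116) = (6 - 99) - 1*17421/116 = -93 - 17421/116 = -28209/116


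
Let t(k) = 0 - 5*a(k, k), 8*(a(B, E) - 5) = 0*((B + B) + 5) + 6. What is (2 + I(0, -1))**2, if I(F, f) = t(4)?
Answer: 11449/16 ≈ 715.56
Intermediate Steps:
a(B, E) = 23/4 (a(B, E) = 5 + (0*((B + B) + 5) + 6)/8 = 5 + (0*(2*B + 5) + 6)/8 = 5 + (0*(5 + 2*B) + 6)/8 = 5 + (0 + 6)/8 = 5 + (1/8)*6 = 5 + 3/4 = 23/4)
t(k) = -115/4 (t(k) = 0 - 5*23/4 = 0 - 115/4 = -115/4)
I(F, f) = -115/4
(2 + I(0, -1))**2 = (2 - 115/4)**2 = (-107/4)**2 = 11449/16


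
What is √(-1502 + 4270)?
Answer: 4*√173 ≈ 52.612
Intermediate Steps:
√(-1502 + 4270) = √2768 = 4*√173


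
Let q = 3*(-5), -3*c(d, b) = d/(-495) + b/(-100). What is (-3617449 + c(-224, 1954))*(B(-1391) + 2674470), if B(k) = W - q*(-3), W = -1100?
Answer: -5744336304316811/594 ≈ -9.6706e+12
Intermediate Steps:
c(d, b) = b/300 + d/1485 (c(d, b) = -(d/(-495) + b/(-100))/3 = -(d*(-1/495) + b*(-1/100))/3 = -(-d/495 - b/100)/3 = -(-b/100 - d/495)/3 = b/300 + d/1485)
q = -15
B(k) = -1145 (B(k) = -1100 - (-15)*(-3) = -1100 - 1*45 = -1100 - 45 = -1145)
(-3617449 + c(-224, 1954))*(B(-1391) + 2674470) = (-3617449 + ((1/300)*1954 + (1/1485)*(-224)))*(-1145 + 2674470) = (-3617449 + (977/150 - 224/1485))*2673325 = (-3617449 + 94483/14850)*2673325 = -53719023167/14850*2673325 = -5744336304316811/594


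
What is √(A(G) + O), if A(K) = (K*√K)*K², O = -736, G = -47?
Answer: √(-736 - 103823*I*√47) ≈ 596.25 - 596.87*I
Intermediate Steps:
A(K) = K^(7/2) (A(K) = K^(3/2)*K² = K^(7/2))
√(A(G) + O) = √((-47)^(7/2) - 736) = √(-103823*I*√47 - 736) = √(-736 - 103823*I*√47)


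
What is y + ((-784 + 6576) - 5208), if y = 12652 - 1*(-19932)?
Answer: 33168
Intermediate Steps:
y = 32584 (y = 12652 + 19932 = 32584)
y + ((-784 + 6576) - 5208) = 32584 + ((-784 + 6576) - 5208) = 32584 + (5792 - 5208) = 32584 + 584 = 33168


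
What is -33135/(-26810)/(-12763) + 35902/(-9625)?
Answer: -351003507241/94098408250 ≈ -3.7302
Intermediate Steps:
-33135/(-26810)/(-12763) + 35902/(-9625) = -33135*(-1/26810)*(-1/12763) + 35902*(-1/9625) = (6627/5362)*(-1/12763) - 35902/9625 = -6627/68435206 - 35902/9625 = -351003507241/94098408250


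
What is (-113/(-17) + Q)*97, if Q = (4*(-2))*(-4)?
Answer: 63729/17 ≈ 3748.8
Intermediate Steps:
Q = 32 (Q = -8*(-4) = 32)
(-113/(-17) + Q)*97 = (-113/(-17) + 32)*97 = (-113*(-1/17) + 32)*97 = (113/17 + 32)*97 = (657/17)*97 = 63729/17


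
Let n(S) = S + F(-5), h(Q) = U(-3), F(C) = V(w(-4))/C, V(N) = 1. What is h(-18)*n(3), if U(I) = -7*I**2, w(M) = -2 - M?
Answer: -882/5 ≈ -176.40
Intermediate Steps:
F(C) = 1/C
h(Q) = -63 (h(Q) = -7*(-3)**2 = -7*9 = -63)
n(S) = -1/5 + S (n(S) = S + 1/(-5) = S - 1/5 = -1/5 + S)
h(-18)*n(3) = -63*(-1/5 + 3) = -63*14/5 = -882/5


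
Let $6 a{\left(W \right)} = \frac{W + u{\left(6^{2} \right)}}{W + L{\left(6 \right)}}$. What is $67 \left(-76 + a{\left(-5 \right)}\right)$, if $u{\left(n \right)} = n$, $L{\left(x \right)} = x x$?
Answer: $- \frac{30485}{6} \approx -5080.8$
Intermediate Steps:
$L{\left(x \right)} = x^{2}$
$a{\left(W \right)} = \frac{1}{6}$ ($a{\left(W \right)} = \frac{\left(W + 6^{2}\right) \frac{1}{W + 6^{2}}}{6} = \frac{\left(W + 36\right) \frac{1}{W + 36}}{6} = \frac{\left(36 + W\right) \frac{1}{36 + W}}{6} = \frac{1}{6} \cdot 1 = \frac{1}{6}$)
$67 \left(-76 + a{\left(-5 \right)}\right) = 67 \left(-76 + \frac{1}{6}\right) = 67 \left(- \frac{455}{6}\right) = - \frac{30485}{6}$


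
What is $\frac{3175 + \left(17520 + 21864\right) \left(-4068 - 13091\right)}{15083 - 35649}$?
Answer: $\frac{96540983}{2938} \approx 32859.0$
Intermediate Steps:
$\frac{3175 + \left(17520 + 21864\right) \left(-4068 - 13091\right)}{15083 - 35649} = \frac{3175 + 39384 \left(-17159\right)}{-20566} = \left(3175 - 675790056\right) \left(- \frac{1}{20566}\right) = \left(-675786881\right) \left(- \frac{1}{20566}\right) = \frac{96540983}{2938}$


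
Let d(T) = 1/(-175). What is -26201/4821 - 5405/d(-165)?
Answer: 4560037174/4821 ≈ 9.4587e+5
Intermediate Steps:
d(T) = -1/175
-26201/4821 - 5405/d(-165) = -26201/4821 - 5405/(-1/175) = -26201*1/4821 - 5405*(-175) = -26201/4821 + 945875 = 4560037174/4821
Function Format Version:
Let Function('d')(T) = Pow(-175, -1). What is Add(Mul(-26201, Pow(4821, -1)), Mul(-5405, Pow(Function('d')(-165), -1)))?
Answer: Rational(4560037174, 4821) ≈ 9.4587e+5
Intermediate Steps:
Function('d')(T) = Rational(-1, 175)
Add(Mul(-26201, Pow(4821, -1)), Mul(-5405, Pow(Function('d')(-165), -1))) = Add(Mul(-26201, Pow(4821, -1)), Mul(-5405, Pow(Rational(-1, 175), -1))) = Add(Mul(-26201, Rational(1, 4821)), Mul(-5405, -175)) = Add(Rational(-26201, 4821), 945875) = Rational(4560037174, 4821)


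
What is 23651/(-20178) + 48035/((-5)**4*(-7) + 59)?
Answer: -41204921/3349548 ≈ -12.302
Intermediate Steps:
23651/(-20178) + 48035/((-5)**4*(-7) + 59) = 23651*(-1/20178) + 48035/(625*(-7) + 59) = -23651/20178 + 48035/(-4375 + 59) = -23651/20178 + 48035/(-4316) = -23651/20178 + 48035*(-1/4316) = -23651/20178 - 3695/332 = -41204921/3349548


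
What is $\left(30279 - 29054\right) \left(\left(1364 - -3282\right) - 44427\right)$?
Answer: $-48731725$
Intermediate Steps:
$\left(30279 - 29054\right) \left(\left(1364 - -3282\right) - 44427\right) = 1225 \left(\left(1364 + 3282\right) - 44427\right) = 1225 \left(4646 - 44427\right) = 1225 \left(-39781\right) = -48731725$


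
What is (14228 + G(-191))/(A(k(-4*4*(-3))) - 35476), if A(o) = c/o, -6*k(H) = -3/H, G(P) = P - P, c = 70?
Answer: -3557/7189 ≈ -0.49478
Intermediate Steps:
G(P) = 0
k(H) = 1/(2*H) (k(H) = -(-1)/(2*H) = 1/(2*H))
A(o) = 70/o
(14228 + G(-191))/(A(k(-4*4*(-3))) - 35476) = (14228 + 0)/(70/((1/(2*((-4*4*(-3)))))) - 35476) = 14228/(70/((1/(2*((-16*(-3)))))) - 35476) = 14228/(70/(((½)/48)) - 35476) = 14228/(70/(((½)*(1/48))) - 35476) = 14228/(70/(1/96) - 35476) = 14228/(70*96 - 35476) = 14228/(6720 - 35476) = 14228/(-28756) = 14228*(-1/28756) = -3557/7189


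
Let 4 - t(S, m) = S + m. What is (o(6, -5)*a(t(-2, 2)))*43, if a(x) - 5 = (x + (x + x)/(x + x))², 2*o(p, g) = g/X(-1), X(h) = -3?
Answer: 1075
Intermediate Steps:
o(p, g) = -g/6 (o(p, g) = (g/(-3))/2 = (g*(-⅓))/2 = (-g/3)/2 = -g/6)
t(S, m) = 4 - S - m (t(S, m) = 4 - (S + m) = 4 + (-S - m) = 4 - S - m)
a(x) = 5 + (1 + x)² (a(x) = 5 + (x + (x + x)/(x + x))² = 5 + (x + (2*x)/((2*x)))² = 5 + (x + (2*x)*(1/(2*x)))² = 5 + (x + 1)² = 5 + (1 + x)²)
(o(6, -5)*a(t(-2, 2)))*43 = ((-⅙*(-5))*(5 + (1 + (4 - 1*(-2) - 1*2))²))*43 = (5*(5 + (1 + (4 + 2 - 2))²)/6)*43 = (5*(5 + (1 + 4)²)/6)*43 = (5*(5 + 5²)/6)*43 = (5*(5 + 25)/6)*43 = ((⅚)*30)*43 = 25*43 = 1075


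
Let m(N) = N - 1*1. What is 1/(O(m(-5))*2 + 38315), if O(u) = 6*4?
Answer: 1/38363 ≈ 2.6067e-5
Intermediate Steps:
m(N) = -1 + N (m(N) = N - 1 = -1 + N)
O(u) = 24
1/(O(m(-5))*2 + 38315) = 1/(24*2 + 38315) = 1/(48 + 38315) = 1/38363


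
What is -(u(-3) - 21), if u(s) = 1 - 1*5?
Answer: 25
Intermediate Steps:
u(s) = -4 (u(s) = 1 - 5 = -4)
-(u(-3) - 21) = -(-4 - 21) = -1*(-25) = 25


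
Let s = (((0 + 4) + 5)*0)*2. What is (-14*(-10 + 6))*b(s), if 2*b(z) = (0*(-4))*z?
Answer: 0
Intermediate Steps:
s = 0 (s = ((4 + 5)*0)*2 = (9*0)*2 = 0*2 = 0)
b(z) = 0 (b(z) = ((0*(-4))*z)/2 = (0*z)/2 = (1/2)*0 = 0)
(-14*(-10 + 6))*b(s) = -14*(-10 + 6)*0 = -14*(-4)*0 = 56*0 = 0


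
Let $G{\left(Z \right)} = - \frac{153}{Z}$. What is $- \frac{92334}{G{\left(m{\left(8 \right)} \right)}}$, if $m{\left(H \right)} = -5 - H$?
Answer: $- \frac{400114}{51} \approx -7845.4$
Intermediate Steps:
$- \frac{92334}{G{\left(m{\left(8 \right)} \right)}} = - \frac{92334}{\left(-153\right) \frac{1}{-5 - 8}} = - \frac{92334}{\left(-153\right) \frac{1}{-13}} = - \frac{92334}{\left(-153\right) \left(- \frac{1}{13}\right)} = - \frac{92334}{\frac{153}{13}} = \left(-92334\right) \frac{13}{153} = - \frac{400114}{51}$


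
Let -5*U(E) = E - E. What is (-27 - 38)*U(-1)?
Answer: 0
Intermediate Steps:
U(E) = 0 (U(E) = -(E - E)/5 = -⅕*0 = 0)
(-27 - 38)*U(-1) = (-27 - 38)*0 = -65*0 = 0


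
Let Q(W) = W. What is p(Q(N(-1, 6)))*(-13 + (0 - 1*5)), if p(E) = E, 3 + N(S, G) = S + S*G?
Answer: 180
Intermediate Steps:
N(S, G) = -3 + S + G*S (N(S, G) = -3 + (S + S*G) = -3 + (S + G*S) = -3 + S + G*S)
p(Q(N(-1, 6)))*(-13 + (0 - 1*5)) = (-3 - 1 + 6*(-1))*(-13 + (0 - 1*5)) = (-3 - 1 - 6)*(-13 + (0 - 5)) = -10*(-13 - 5) = -10*(-18) = 180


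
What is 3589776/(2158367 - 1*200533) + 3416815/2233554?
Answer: 7353757561307/2186463981018 ≈ 3.3633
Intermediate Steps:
3589776/(2158367 - 1*200533) + 3416815/2233554 = 3589776/(2158367 - 200533) + 3416815*(1/2233554) = 3589776/1957834 + 3416815/2233554 = 3589776*(1/1957834) + 3416815/2233554 = 1794888/978917 + 3416815/2233554 = 7353757561307/2186463981018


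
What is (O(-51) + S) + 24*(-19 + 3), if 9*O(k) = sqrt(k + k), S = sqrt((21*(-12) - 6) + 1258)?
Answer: -384 + 10*sqrt(10) + I*sqrt(102)/9 ≈ -352.38 + 1.1222*I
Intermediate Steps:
S = 10*sqrt(10) (S = sqrt((-252 - 6) + 1258) = sqrt(-258 + 1258) = sqrt(1000) = 10*sqrt(10) ≈ 31.623)
O(k) = sqrt(2)*sqrt(k)/9 (O(k) = sqrt(k + k)/9 = sqrt(2*k)/9 = (sqrt(2)*sqrt(k))/9 = sqrt(2)*sqrt(k)/9)
(O(-51) + S) + 24*(-19 + 3) = (sqrt(2)*sqrt(-51)/9 + 10*sqrt(10)) + 24*(-19 + 3) = (sqrt(2)*(I*sqrt(51))/9 + 10*sqrt(10)) + 24*(-16) = (I*sqrt(102)/9 + 10*sqrt(10)) - 384 = (10*sqrt(10) + I*sqrt(102)/9) - 384 = -384 + 10*sqrt(10) + I*sqrt(102)/9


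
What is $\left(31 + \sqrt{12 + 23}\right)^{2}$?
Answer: $\left(31 + \sqrt{35}\right)^{2} \approx 1362.8$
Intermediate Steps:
$\left(31 + \sqrt{12 + 23}\right)^{2} = \left(31 + \sqrt{35}\right)^{2}$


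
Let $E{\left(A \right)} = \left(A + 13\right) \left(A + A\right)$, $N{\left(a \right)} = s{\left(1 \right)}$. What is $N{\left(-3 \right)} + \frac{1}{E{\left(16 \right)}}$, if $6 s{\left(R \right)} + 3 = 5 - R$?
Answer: $\frac{467}{2784} \approx 0.16774$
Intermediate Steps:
$s{\left(R \right)} = \frac{1}{3} - \frac{R}{6}$ ($s{\left(R \right)} = - \frac{1}{2} + \frac{5 - R}{6} = - \frac{1}{2} - \left(- \frac{5}{6} + \frac{R}{6}\right) = \frac{1}{3} - \frac{R}{6}$)
$N{\left(a \right)} = \frac{1}{6}$ ($N{\left(a \right)} = \frac{1}{3} - \frac{1}{6} = \frac{1}{6}$)
$E{\left(A \right)} = 2 A \left(13 + A\right)$ ($E{\left(A \right)} = \left(13 + A\right) 2 A = 2 A \left(13 + A\right)$)
$N{\left(-3 \right)} + \frac{1}{E{\left(16 \right)}} = \frac{1}{6} + \frac{1}{2 \cdot 16 \left(13 + 16\right)} = \frac{1}{6} + \frac{1}{2 \cdot 16 \cdot 29} = \frac{1}{6} + \frac{1}{928} = \frac{467}{2784}$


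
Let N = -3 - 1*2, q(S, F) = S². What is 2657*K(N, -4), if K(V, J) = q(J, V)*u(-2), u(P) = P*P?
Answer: 170048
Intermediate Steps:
u(P) = P²
N = -5 (N = -3 - 2 = -5)
K(V, J) = 4*J² (K(V, J) = J²*(-2)² = J²*4 = 4*J²)
2657*K(N, -4) = 2657*(4*(-4)²) = 2657*(4*16) = 2657*64 = 170048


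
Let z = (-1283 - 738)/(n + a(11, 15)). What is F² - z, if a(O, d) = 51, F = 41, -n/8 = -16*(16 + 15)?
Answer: 6757960/4019 ≈ 1681.5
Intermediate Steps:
n = 3968 (n = -(-128)*(16 + 15) = -(-128)*31 = -8*(-496) = 3968)
z = -2021/4019 (z = (-1283 - 738)/(3968 + 51) = -2021/4019 ≈ -0.50286)
F² - z = 41² - 1*(-2021/4019) = 1681 + 2021/4019 = 6757960/4019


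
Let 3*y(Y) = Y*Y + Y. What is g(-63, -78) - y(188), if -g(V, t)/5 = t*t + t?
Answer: -41874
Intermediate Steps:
g(V, t) = -5*t - 5*t² (g(V, t) = -5*(t*t + t) = -5*(t² + t) = -5*(t + t²) = -5*t - 5*t²)
y(Y) = Y/3 + Y²/3 (y(Y) = (Y*Y + Y)/3 = (Y² + Y)/3 = (Y + Y²)/3 = Y/3 + Y²/3)
g(-63, -78) - y(188) = -5*(-78)*(1 - 78) - 188*(1 + 188)/3 = -5*(-78)*(-77) - 188*189/3 = -30030 - 1*11844 = -30030 - 11844 = -41874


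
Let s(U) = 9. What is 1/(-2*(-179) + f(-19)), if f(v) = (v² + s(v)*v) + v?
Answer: 1/529 ≈ 0.0018904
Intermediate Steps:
f(v) = v² + 10*v (f(v) = (v² + 9*v) + v = v² + 10*v)
1/(-2*(-179) + f(-19)) = 1/(-2*(-179) - 19*(10 - 19)) = 1/(358 - 19*(-9)) = 1/(358 + 171) = 1/529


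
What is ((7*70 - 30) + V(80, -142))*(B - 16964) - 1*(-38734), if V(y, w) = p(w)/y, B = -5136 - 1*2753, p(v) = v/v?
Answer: -911516533/80 ≈ -1.1394e+7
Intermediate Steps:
p(v) = 1
B = -7889 (B = -5136 - 2753 = -7889)
V(y, w) = 1/y
((7*70 - 30) + V(80, -142))*(B - 16964) - 1*(-38734) = ((7*70 - 30) + 1/80)*(-7889 - 16964) - 1*(-38734) = ((490 - 30) + 1/80)*(-24853) + 38734 = (460 + 1/80)*(-24853) + 38734 = (36801/80)*(-24853) + 38734 = -914615253/80 + 38734 = -911516533/80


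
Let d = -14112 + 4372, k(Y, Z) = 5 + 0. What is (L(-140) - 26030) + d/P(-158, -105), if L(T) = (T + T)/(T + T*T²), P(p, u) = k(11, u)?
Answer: -548396776/19601 ≈ -27978.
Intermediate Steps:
k(Y, Z) = 5
P(p, u) = 5
d = -9740
L(T) = 2*T/(T + T³) (L(T) = (2*T)/(T + T³) = 2*T/(T + T³))
(L(-140) - 26030) + d/P(-158, -105) = (2/(1 + (-140)²) - 26030) - 9740/5 = (2/(1 + 19600) - 26030) - 9740*⅕ = (2/19601 - 26030) - 1948 = -510214028/19601 - 1948 = -548396776/19601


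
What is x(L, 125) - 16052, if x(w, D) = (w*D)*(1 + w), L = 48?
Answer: 277948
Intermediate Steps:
x(w, D) = D*w*(1 + w) (x(w, D) = (D*w)*(1 + w) = D*w*(1 + w))
x(L, 125) - 16052 = 125*48*(1 + 48) - 16052 = 125*48*49 - 16052 = 294000 - 16052 = 277948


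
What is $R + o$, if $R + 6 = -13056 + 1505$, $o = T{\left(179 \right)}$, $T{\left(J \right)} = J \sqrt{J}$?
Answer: $-11557 + 179 \sqrt{179} \approx -9162.1$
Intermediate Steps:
$T{\left(J \right)} = J^{\frac{3}{2}}$
$o = 179 \sqrt{179}$ ($o = 179^{\frac{3}{2}} = 179 \sqrt{179} \approx 2394.9$)
$R = -11557$ ($R = -6 + \left(-13056 + 1505\right) = -6 - 11551 = -11557$)
$R + o = -11557 + 179 \sqrt{179}$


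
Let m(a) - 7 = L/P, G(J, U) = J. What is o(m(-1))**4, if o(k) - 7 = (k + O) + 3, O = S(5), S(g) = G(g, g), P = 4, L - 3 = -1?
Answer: 4100625/16 ≈ 2.5629e+5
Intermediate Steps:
L = 2 (L = 3 - 1 = 2)
S(g) = g
O = 5
m(a) = 15/2 (m(a) = 7 + 2/4 = 7 + 2*(1/4) = 7 + 1/2 = 15/2)
o(k) = 15 + k (o(k) = 7 + ((k + 5) + 3) = 7 + ((5 + k) + 3) = 7 + (8 + k) = 15 + k)
o(m(-1))**4 = (15 + 15/2)**4 = (45/2)**4 = 4100625/16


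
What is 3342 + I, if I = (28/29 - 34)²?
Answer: 3728386/841 ≈ 4433.3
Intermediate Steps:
I = 917764/841 (I = (28*(1/29) - 34)² = (28/29 - 34)² = (-958/29)² = 917764/841 ≈ 1091.3)
3342 + I = 3342 + 917764/841 = 3728386/841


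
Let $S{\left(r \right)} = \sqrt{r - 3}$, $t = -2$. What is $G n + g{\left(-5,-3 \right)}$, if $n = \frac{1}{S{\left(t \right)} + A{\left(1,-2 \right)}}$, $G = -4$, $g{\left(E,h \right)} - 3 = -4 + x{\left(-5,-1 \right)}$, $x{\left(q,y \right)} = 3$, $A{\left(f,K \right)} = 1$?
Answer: $\frac{2 \left(i + \sqrt{5}\right)}{\sqrt{5} - i} \approx 1.3333 + 1.4907 i$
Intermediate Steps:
$g{\left(E,h \right)} = 2$ ($g{\left(E,h \right)} = 3 + \left(-4 + 3\right) = 3 - 1 = 2$)
$S{\left(r \right)} = \sqrt{-3 + r}$
$n = \frac{1}{1 + i \sqrt{5}}$ ($n = \frac{1}{\sqrt{-3 - 2} + 1} = \frac{1}{\sqrt{-5} + 1} = \frac{1}{i \sqrt{5} + 1} = \frac{1}{1 + i \sqrt{5}} \approx 0.16667 - 0.37268 i$)
$G n + g{\left(-5,-3 \right)} = - 4 \left(\frac{1}{6} - \frac{i \sqrt{5}}{6}\right) + 2 = \left(- \frac{2}{3} + \frac{2 i \sqrt{5}}{3}\right) + 2 = \frac{4}{3} + \frac{2 i \sqrt{5}}{3}$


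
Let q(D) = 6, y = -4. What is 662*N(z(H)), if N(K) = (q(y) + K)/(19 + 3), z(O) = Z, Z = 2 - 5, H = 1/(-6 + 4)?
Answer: 993/11 ≈ 90.273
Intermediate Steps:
H = -1/2 (H = 1/(-2) = -1/2 ≈ -0.50000)
Z = -3
z(O) = -3
N(K) = 3/11 + K/22 (N(K) = (6 + K)/(19 + 3) = (6 + K)/22 = (6 + K)*(1/22) = 3/11 + K/22)
662*N(z(H)) = 662*(3/11 + (1/22)*(-3)) = 662*(3/11 - 3/22) = 662*(3/22) = 993/11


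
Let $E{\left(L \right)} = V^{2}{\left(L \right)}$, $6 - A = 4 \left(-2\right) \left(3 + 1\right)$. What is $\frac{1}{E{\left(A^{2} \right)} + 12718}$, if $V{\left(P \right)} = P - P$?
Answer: $\frac{1}{12718} \approx 7.8629 \cdot 10^{-5}$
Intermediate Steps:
$A = 38$ ($A = 6 - 4 \left(-2\right) \left(3 + 1\right) = 6 - \left(-8\right) 4 = 6 - -32 = 6 + 32 = 38$)
$V{\left(P \right)} = 0$
$E{\left(L \right)} = 0$ ($E{\left(L \right)} = 0^{2} = 0$)
$\frac{1}{E{\left(A^{2} \right)} + 12718} = \frac{1}{0 + 12718} = \frac{1}{12718}$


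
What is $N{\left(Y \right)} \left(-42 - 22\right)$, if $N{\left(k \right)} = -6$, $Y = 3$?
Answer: $384$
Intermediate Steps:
$N{\left(Y \right)} \left(-42 - 22\right) = - 6 \left(-42 - 22\right) = \left(-6\right) \left(-64\right) = 384$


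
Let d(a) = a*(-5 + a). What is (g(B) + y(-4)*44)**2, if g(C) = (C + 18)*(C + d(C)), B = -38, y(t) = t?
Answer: 1030153216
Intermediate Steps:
g(C) = (18 + C)*(C + C*(-5 + C)) (g(C) = (C + 18)*(C + C*(-5 + C)) = (18 + C)*(C + C*(-5 + C)))
(g(B) + y(-4)*44)**2 = (-38*(-72 + (-38)**2 + 14*(-38)) - 4*44)**2 = (-38*(-72 + 1444 - 532) - 176)**2 = (-38*840 - 176)**2 = (-31920 - 176)**2 = (-32096)**2 = 1030153216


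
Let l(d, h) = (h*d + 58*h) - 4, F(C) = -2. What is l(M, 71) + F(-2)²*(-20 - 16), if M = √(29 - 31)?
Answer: 3970 + 71*I*√2 ≈ 3970.0 + 100.41*I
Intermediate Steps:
M = I*√2 (M = √(-2) = I*√2 ≈ 1.4142*I)
l(d, h) = -4 + 58*h + d*h (l(d, h) = (d*h + 58*h) - 4 = (58*h + d*h) - 4 = -4 + 58*h + d*h)
l(M, 71) + F(-2)²*(-20 - 16) = (-4 + 58*71 + (I*√2)*71) + (-2)²*(-20 - 16) = (-4 + 4118 + 71*I*√2) + 4*(-36) = (4114 + 71*I*√2) - 144 = 3970 + 71*I*√2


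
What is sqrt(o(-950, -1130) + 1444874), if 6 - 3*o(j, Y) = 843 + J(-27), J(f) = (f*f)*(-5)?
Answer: sqrt(1445810) ≈ 1202.4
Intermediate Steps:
J(f) = -5*f**2 (J(f) = f**2*(-5) = -5*f**2)
o(j, Y) = 936 (o(j, Y) = 2 - (843 - 5*(-27)**2)/3 = 2 - (843 - 5*729)/3 = 2 - (843 - 3645)/3 = 2 - 1/3*(-2802) = 2 + 934 = 936)
sqrt(o(-950, -1130) + 1444874) = sqrt(936 + 1444874) = sqrt(1445810)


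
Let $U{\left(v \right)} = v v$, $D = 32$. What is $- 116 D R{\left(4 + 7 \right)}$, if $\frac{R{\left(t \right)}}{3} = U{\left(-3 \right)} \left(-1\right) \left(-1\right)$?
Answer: $-100224$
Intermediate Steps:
$U{\left(v \right)} = v^{2}$
$R{\left(t \right)} = 27$ ($R{\left(t \right)} = 3 \left(-3\right)^{2} \left(-1\right) \left(-1\right) = 3 \cdot 9 \left(-1\right) \left(-1\right) = 3 \left(\left(-9\right) \left(-1\right)\right) = 3 \cdot 9 = 27$)
$- 116 D R{\left(4 + 7 \right)} = \left(-116\right) 32 \cdot 27 = \left(-3712\right) 27 = -100224$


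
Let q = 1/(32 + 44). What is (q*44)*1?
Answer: 11/19 ≈ 0.57895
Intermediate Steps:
q = 1/76 ≈ 0.013158
(q*44)*1 = ((1/76)*44)*1 = (11/19)*1 = 11/19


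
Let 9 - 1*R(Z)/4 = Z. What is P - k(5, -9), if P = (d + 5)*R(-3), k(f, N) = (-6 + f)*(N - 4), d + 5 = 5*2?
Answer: 467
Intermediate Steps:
R(Z) = 36 - 4*Z
d = 5 (d = -5 + 5*2 = -5 + 10 = 5)
k(f, N) = (-6 + f)*(-4 + N)
P = 480 (P = (5 + 5)*(36 - 4*(-3)) = 10*(36 + 12) = 10*48 = 480)
P - k(5, -9) = 480 - (24 - 6*(-9) - 4*5 - 9*5) = 480 - (24 + 54 - 20 - 45) = 480 - 1*13 = 480 - 13 = 467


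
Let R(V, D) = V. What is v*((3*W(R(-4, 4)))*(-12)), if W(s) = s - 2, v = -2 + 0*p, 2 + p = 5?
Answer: -432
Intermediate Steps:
p = 3 (p = -2 + 5 = 3)
v = -2 (v = -2 + 0*3 = -2 + 0 = -2)
W(s) = -2 + s
v*((3*W(R(-4, 4)))*(-12)) = -2*3*(-2 - 4)*(-12) = -2*3*(-6)*(-12) = -(-36)*(-12) = -2*216 = -432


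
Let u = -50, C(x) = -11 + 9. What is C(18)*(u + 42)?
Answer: 16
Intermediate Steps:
C(x) = -2
C(18)*(u + 42) = -2*(-50 + 42) = -2*(-8) = 16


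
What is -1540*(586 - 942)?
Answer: 548240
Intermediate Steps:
-1540*(586 - 942) = -1540*(-356) = 548240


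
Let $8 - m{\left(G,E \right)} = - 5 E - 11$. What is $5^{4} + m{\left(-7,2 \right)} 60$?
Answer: $2365$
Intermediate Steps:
$m{\left(G,E \right)} = 19 + 5 E$ ($m{\left(G,E \right)} = 8 - \left(- 5 E - 11\right) = 8 - \left(-11 - 5 E\right) = 8 + \left(11 + 5 E\right) = 19 + 5 E$)
$5^{4} + m{\left(-7,2 \right)} 60 = 5^{4} + \left(19 + 5 \cdot 2\right) 60 = 625 + \left(19 + 10\right) 60 = 625 + 29 \cdot 60 = 625 + 1740 = 2365$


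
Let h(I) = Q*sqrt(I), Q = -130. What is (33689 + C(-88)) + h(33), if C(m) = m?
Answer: 33601 - 130*sqrt(33) ≈ 32854.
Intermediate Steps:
h(I) = -130*sqrt(I)
(33689 + C(-88)) + h(33) = (33689 - 88) - 130*sqrt(33) = 33601 - 130*sqrt(33)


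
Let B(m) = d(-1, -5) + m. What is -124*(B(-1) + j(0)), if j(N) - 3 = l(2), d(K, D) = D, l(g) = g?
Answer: 124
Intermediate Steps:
j(N) = 5 (j(N) = 3 + 2 = 5)
B(m) = -5 + m
-124*(B(-1) + j(0)) = -124*((-5 - 1) + 5) = -124*(-6 + 5) = -124*(-1) = 124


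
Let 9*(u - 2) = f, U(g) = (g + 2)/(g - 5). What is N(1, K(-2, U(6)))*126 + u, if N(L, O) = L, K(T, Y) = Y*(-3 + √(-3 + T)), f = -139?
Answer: 1013/9 ≈ 112.56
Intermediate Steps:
U(g) = (2 + g)/(-5 + g)
u = -121/9 (u = 2 + (⅑)*(-139) = 2 - 139/9 = -121/9 ≈ -13.444)
N(1, K(-2, U(6)))*126 + u = 1*126 - 121/9 = 126 - 121/9 = 1013/9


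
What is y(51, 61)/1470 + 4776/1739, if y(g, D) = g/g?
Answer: 7022459/2556330 ≈ 2.7471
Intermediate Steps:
y(g, D) = 1
y(51, 61)/1470 + 4776/1739 = 1/1470 + 4776/1739 = 7022459/2556330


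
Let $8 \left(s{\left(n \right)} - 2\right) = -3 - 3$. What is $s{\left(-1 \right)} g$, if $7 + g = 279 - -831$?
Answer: $\frac{5515}{4} \approx 1378.8$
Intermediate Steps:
$s{\left(n \right)} = \frac{5}{4}$ ($s{\left(n \right)} = 2 + \frac{-3 - 3}{8} = 2 + \frac{1}{8} \left(-6\right) = 2 - \frac{3}{4} = \frac{5}{4}$)
$g = 1103$ ($g = -7 + \left(279 - -831\right) = -7 + \left(279 + 831\right) = -7 + 1110 = 1103$)
$s{\left(-1 \right)} g = \frac{5}{4} \cdot 1103 = \frac{5515}{4}$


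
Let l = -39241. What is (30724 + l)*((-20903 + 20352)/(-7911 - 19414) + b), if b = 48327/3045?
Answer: -750752581146/5546975 ≈ -1.3534e+5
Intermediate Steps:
b = 16109/1015 (b = 48327*(1/3045) = 16109/1015 ≈ 15.871)
(30724 + l)*((-20903 + 20352)/(-7911 - 19414) + b) = (30724 - 39241)*((-20903 + 20352)/(-7911 - 19414) + 16109/1015) = -8517*(-551/(-27325) + 16109/1015) = -8517*(-551*(-1/27325) + 16109/1015) = -8517*(551/27325 + 16109/1015) = -8517*88147538/5546975 = -750752581146/5546975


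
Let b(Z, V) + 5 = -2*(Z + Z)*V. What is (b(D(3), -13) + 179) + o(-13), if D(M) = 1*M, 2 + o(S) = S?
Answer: 315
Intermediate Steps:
o(S) = -2 + S
D(M) = M
b(Z, V) = -5 - 4*V*Z (b(Z, V) = -5 - 2*(Z + Z)*V = -5 - 2*2*Z*V = -5 - 4*V*Z)
(b(D(3), -13) + 179) + o(-13) = ((-5 - 4*(-13)*3) + 179) + (-2 - 13) = ((-5 + 156) + 179) - 15 = (151 + 179) - 15 = 330 - 15 = 315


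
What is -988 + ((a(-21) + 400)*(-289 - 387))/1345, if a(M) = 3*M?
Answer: -1556672/1345 ≈ -1157.4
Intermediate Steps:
-988 + ((a(-21) + 400)*(-289 - 387))/1345 = -988 + ((3*(-21) + 400)*(-289 - 387))/1345 = -988 + ((-63 + 400)*(-676))*(1/1345) = -988 + (337*(-676))*(1/1345) = -988 - 227812*1/1345 = -988 - 227812/1345 = -1556672/1345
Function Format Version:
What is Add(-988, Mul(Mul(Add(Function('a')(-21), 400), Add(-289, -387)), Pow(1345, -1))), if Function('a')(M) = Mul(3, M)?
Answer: Rational(-1556672, 1345) ≈ -1157.4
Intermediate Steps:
Add(-988, Mul(Mul(Add(Function('a')(-21), 400), Add(-289, -387)), Pow(1345, -1))) = Add(-988, Mul(Mul(Add(Mul(3, -21), 400), Add(-289, -387)), Pow(1345, -1))) = Add(-988, Mul(Mul(Add(-63, 400), -676), Rational(1, 1345))) = Add(-988, Mul(Mul(337, -676), Rational(1, 1345))) = Add(-988, Mul(-227812, Rational(1, 1345))) = Add(-988, Rational(-227812, 1345)) = Rational(-1556672, 1345)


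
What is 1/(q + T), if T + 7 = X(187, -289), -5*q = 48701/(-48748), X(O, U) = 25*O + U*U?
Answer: 243740/21495235561 ≈ 1.1339e-5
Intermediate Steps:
X(O, U) = U² + 25*O (X(O, U) = 25*O + U² = U² + 25*O)
q = 48701/243740 (q = -48701/(5*(-48748)) = -48701*(-1)/(5*48748) = -⅕*(-48701/48748) = 48701/243740 ≈ 0.19981)
T = 88189 (T = -7 + ((-289)² + 25*187) = -7 + (83521 + 4675) = -7 + 88196 = 88189)
1/(q + T) = 1/(48701/243740 + 88189) = 1/(21495235561/243740) = 243740/21495235561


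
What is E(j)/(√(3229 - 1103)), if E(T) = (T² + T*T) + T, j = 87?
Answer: 15225*√2126/2126 ≈ 330.20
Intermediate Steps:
E(T) = T + 2*T² (E(T) = (T² + T²) + T = 2*T² + T = T + 2*T²)
E(j)/(√(3229 - 1103)) = (87*(1 + 2*87))/(√(3229 - 1103)) = (87*(1 + 174))/(√2126) = (87*175)*(√2126/2126) = 15225*(√2126/2126) = 15225*√2126/2126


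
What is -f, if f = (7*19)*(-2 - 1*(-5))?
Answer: -399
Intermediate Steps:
f = 399 (f = 133*(-2 + 5) = 133*3 = 399)
-f = -1*399 = -399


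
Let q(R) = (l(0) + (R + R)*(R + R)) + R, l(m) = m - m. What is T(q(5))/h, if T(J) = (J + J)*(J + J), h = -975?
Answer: -588/13 ≈ -45.231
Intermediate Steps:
l(m) = 0
q(R) = R + 4*R² (q(R) = (0 + (R + R)*(R + R)) + R = (0 + (2*R)*(2*R)) + R = (0 + 4*R²) + R = 4*R² + R = R + 4*R²)
T(J) = 4*J² (T(J) = (2*J)*(2*J) = 4*J²)
T(q(5))/h = (4*(5*(1 + 4*5))²)/(-975) = (4*(5*(1 + 20))²)*(-1/975) = (4*(5*21)²)*(-1/975) = (4*105²)*(-1/975) = (4*11025)*(-1/975) = 44100*(-1/975) = -588/13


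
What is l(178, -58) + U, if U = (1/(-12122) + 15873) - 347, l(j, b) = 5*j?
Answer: 198994751/12122 ≈ 16416.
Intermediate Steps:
U = 188206171/12122 (U = (-1/12122 + 15873) - 347 = 192412505/12122 - 347 = 188206171/12122 ≈ 15526.)
l(178, -58) + U = 5*178 + 188206171/12122 = 890 + 188206171/12122 = 198994751/12122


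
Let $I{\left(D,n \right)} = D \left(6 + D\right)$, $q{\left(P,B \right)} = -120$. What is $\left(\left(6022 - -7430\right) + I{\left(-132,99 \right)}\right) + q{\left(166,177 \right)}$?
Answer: $29964$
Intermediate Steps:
$\left(\left(6022 - -7430\right) + I{\left(-132,99 \right)}\right) + q{\left(166,177 \right)} = \left(\left(6022 - -7430\right) - 132 \left(6 - 132\right)\right) - 120 = \left(\left(6022 + 7430\right) - -16632\right) - 120 = \left(13452 + 16632\right) - 120 = 30084 - 120 = 29964$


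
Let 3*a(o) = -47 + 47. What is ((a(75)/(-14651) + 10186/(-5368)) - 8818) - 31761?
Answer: -9901739/244 ≈ -40581.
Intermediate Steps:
a(o) = 0 (a(o) = (-47 + 47)/3 = (⅓)*0 = 0)
((a(75)/(-14651) + 10186/(-5368)) - 8818) - 31761 = ((0/(-14651) + 10186/(-5368)) - 8818) - 31761 = ((0*(-1/14651) + 10186*(-1/5368)) - 8818) - 31761 = ((0 - 463/244) - 8818) - 31761 = (-463/244 - 8818) - 31761 = -2152055/244 - 31761 = -9901739/244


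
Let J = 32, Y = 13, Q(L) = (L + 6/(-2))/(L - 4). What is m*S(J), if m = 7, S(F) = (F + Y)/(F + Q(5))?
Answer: 315/34 ≈ 9.2647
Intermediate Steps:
Q(L) = (-3 + L)/(-4 + L) (Q(L) = (L + 6*(-½))/(-4 + L) = (L - 3)/(-4 + L) = (-3 + L)/(-4 + L))
S(F) = (13 + F)/(2 + F) (S(F) = (F + 13)/(F + (-3 + 5)/(-4 + 5)) = (13 + F)/(F + 2/1) = (13 + F)/(F + 1*2) = (13 + F)/(F + 2) = (13 + F)/(2 + F))
m*S(J) = 7*((13 + 32)/(2 + 32)) = 7*(45/34) = 315/34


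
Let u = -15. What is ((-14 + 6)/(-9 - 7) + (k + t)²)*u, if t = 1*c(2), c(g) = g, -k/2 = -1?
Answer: -495/2 ≈ -247.50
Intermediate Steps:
k = 2 (k = -2*(-1) = 2)
t = 2 (t = 1*2 = 2)
((-14 + 6)/(-9 - 7) + (k + t)²)*u = ((-14 + 6)/(-9 - 7) + (2 + 2)²)*(-15) = (-8/(-16) + 4²)*(-15) = (-8*(-1/16) + 16)*(-15) = (½ + 16)*(-15) = (33/2)*(-15) = -495/2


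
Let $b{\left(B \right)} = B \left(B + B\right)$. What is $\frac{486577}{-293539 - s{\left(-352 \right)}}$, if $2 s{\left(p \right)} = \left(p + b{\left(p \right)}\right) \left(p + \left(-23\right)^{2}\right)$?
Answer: $- \frac{69511}{3170485} \approx -0.021924$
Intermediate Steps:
$b{\left(B \right)} = 2 B^{2}$ ($b{\left(B \right)} = B 2 B = 2 B^{2}$)
$s{\left(p \right)} = \frac{\left(529 + p\right) \left(p + 2 p^{2}\right)}{2}$ ($s{\left(p \right)} = \frac{\left(p + 2 p^{2}\right) \left(p + \left(-23\right)^{2}\right)}{2} = \frac{\left(p + 2 p^{2}\right) \left(p + 529\right)}{2} = \frac{\left(p + 2 p^{2}\right) \left(529 + p\right)}{2} = \frac{\left(529 + p\right) \left(p + 2 p^{2}\right)}{2}$)
$\frac{486577}{-293539 - s{\left(-352 \right)}} = \frac{486577}{-293539 - \frac{1}{2} \left(-352\right) \left(529 + 2 \left(-352\right)^{2} + 1059 \left(-352\right)\right)} = \frac{486577}{-293539 - \frac{1}{2} \left(-352\right) \left(529 + 2 \cdot 123904 - 372768\right)} = \frac{486577}{-293539 - \frac{1}{2} \left(-352\right) \left(529 + 247808 - 372768\right)} = \frac{486577}{-293539 - \frac{1}{2} \left(-352\right) \left(-124431\right)} = \frac{486577}{-293539 - 21899856} = \frac{486577}{-22193395} = 486577 \left(- \frac{1}{22193395}\right) = - \frac{69511}{3170485}$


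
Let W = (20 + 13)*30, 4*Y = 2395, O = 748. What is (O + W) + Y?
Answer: 9347/4 ≈ 2336.8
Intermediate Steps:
Y = 2395/4 (Y = (¼)*2395 = 2395/4 ≈ 598.75)
W = 990 (W = 33*30 = 990)
(O + W) + Y = (748 + 990) + 2395/4 = 1738 + 2395/4 = 9347/4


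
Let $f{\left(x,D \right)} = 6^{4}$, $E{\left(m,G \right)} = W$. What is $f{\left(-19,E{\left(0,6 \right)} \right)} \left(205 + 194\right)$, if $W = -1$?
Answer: $517104$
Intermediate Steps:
$E{\left(m,G \right)} = -1$
$f{\left(x,D \right)} = 1296$
$f{\left(-19,E{\left(0,6 \right)} \right)} \left(205 + 194\right) = 1296 \left(205 + 194\right) = 1296 \cdot 399 = 517104$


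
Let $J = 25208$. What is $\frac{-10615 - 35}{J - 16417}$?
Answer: $- \frac{10650}{8791} \approx -1.2115$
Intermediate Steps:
$\frac{-10615 - 35}{J - 16417} = \frac{-10615 - 35}{25208 - 16417} = - \frac{10650}{8791}$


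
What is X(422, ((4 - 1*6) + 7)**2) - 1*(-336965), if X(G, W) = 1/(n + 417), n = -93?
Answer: 109176661/324 ≈ 3.3697e+5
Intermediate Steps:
X(G, W) = 1/324 (X(G, W) = 1/(-93 + 417) = 1/324)
X(422, ((4 - 1*6) + 7)**2) - 1*(-336965) = 1/324 - 1*(-336965) = 1/324 + 336965 = 109176661/324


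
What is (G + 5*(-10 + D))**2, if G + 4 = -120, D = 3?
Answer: 25281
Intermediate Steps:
G = -124 (G = -4 - 120 = -124)
(G + 5*(-10 + D))**2 = (-124 + 5*(-10 + 3))**2 = (-124 + 5*(-7))**2 = (-124 - 35)**2 = (-159)**2 = 25281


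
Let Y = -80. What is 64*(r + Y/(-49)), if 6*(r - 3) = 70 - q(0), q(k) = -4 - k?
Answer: 159616/147 ≈ 1085.8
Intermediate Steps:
r = 46/3 (r = 3 + (70 - (-4 - 1*0))/6 = 3 + (70 - (-4 + 0))/6 = 3 + (70 - 1*(-4))/6 = 3 + (70 + 4)/6 = 3 + (1/6)*74 = 3 + 37/3 = 46/3 ≈ 15.333)
64*(r + Y/(-49)) = 64*(46/3 - 80/(-49)) = 64*(46/3 - 80*(-1/49)) = 64*(46/3 + 80/49) = 64*(2494/147) = 159616/147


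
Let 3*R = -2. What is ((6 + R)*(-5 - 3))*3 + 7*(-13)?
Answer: -219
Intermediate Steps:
R = -⅔ (R = (⅓)*(-2) = -⅔ ≈ -0.66667)
((6 + R)*(-5 - 3))*3 + 7*(-13) = ((6 - ⅔)*(-5 - 3))*3 + 7*(-13) = ((16/3)*(-8))*3 - 91 = -128/3*3 - 91 = -128 - 91 = -219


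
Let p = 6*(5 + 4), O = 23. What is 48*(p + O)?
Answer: 3696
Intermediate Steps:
p = 54 (p = 6*9 = 54)
48*(p + O) = 48*(54 + 23) = 48*77 = 3696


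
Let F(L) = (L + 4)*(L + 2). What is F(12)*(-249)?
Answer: -55776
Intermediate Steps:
F(L) = (2 + L)*(4 + L) (F(L) = (4 + L)*(2 + L) = (2 + L)*(4 + L))
F(12)*(-249) = (8 + 12² + 6*12)*(-249) = (8 + 144 + 72)*(-249) = 224*(-249) = -55776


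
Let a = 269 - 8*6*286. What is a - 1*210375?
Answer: -223834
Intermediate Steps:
a = -13459 (a = 269 - 48*286 = 269 - 13728 = -13459)
a - 1*210375 = -13459 - 1*210375 = -13459 - 210375 = -223834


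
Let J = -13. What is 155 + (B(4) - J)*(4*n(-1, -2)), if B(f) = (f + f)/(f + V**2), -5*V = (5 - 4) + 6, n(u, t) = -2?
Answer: 5999/149 ≈ 40.262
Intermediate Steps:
V = -7/5 (V = -((5 - 4) + 6)/5 = -(1 + 6)/5 = -1/5*7 = -7/5 ≈ -1.4000)
B(f) = 2*f/(49/25 + f) (B(f) = (f + f)/(f + (-7/5)**2) = (2*f)/(f + 49/25) = (2*f)/(49/25 + f) = 2*f/(49/25 + f))
155 + (B(4) - J)*(4*n(-1, -2)) = 155 + (50*4/(49 + 25*4) - 1*(-13))*(4*(-2)) = 155 + (50*4/(49 + 100) + 13)*(-8) = 155 + (50*4/149 + 13)*(-8) = 155 + (50*4*(1/149) + 13)*(-8) = 155 + (200/149 + 13)*(-8) = 155 + (2137/149)*(-8) = 155 - 17096/149 = 5999/149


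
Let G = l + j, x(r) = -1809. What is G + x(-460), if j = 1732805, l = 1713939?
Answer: 3444935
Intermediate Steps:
G = 3446744 (G = 1713939 + 1732805 = 3446744)
G + x(-460) = 3446744 - 1809 = 3444935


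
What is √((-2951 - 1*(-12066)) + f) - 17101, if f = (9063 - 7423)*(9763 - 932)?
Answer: -17101 + 23*√27395 ≈ -13294.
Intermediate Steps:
f = 14482840 (f = 1640*8831 = 14482840)
√((-2951 - 1*(-12066)) + f) - 17101 = √((-2951 - 1*(-12066)) + 14482840) - 17101 = √((-2951 + 12066) + 14482840) - 17101 = √(9115 + 14482840) - 17101 = √14491955 - 17101 = 23*√27395 - 17101 = -17101 + 23*√27395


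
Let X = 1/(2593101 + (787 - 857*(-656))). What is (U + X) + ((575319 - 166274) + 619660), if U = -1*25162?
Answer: 3167261991441/3156080 ≈ 1.0035e+6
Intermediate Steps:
U = -25162
X = 1/3156080 (X = 1/(2593101 + (787 + 562192)) = 1/(2593101 + 562979) = 1/3156080 ≈ 3.1685e-7)
(U + X) + ((575319 - 166274) + 619660) = (-25162 + 1/3156080) + ((575319 - 166274) + 619660) = -79413284959/3156080 + (409045 + 619660) = -79413284959/3156080 + 1028705 = 3167261991441/3156080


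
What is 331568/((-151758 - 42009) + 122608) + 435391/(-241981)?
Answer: -111215144377/17219125979 ≈ -6.4588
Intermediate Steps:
331568/((-151758 - 42009) + 122608) + 435391/(-241981) = 331568/(-193767 + 122608) + 435391*(-1/241981) = 331568/(-71159) - 435391/241981 = 331568*(-1/71159) - 435391/241981 = -331568/71159 - 435391/241981 = -111215144377/17219125979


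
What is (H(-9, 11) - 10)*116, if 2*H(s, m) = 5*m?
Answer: 2030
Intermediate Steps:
H(s, m) = 5*m/2 (H(s, m) = (5*m)/2 = 5*m/2)
(H(-9, 11) - 10)*116 = ((5/2)*11 - 10)*116 = (55/2 - 10)*116 = (35/2)*116 = 2030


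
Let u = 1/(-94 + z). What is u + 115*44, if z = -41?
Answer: 683099/135 ≈ 5060.0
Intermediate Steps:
u = -1/135 (u = 1/(-94 - 41) = 1/(-135) = -1/135 ≈ -0.0074074)
u + 115*44 = -1/135 + 115*44 = -1/135 + 5060 = 683099/135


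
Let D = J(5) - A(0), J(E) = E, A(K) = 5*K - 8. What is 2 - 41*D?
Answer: -531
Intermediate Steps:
A(K) = -8 + 5*K
D = 13 (D = 5 - (-8 + 5*0) = 5 - (-8 + 0) = 5 - 1*(-8) = 5 + 8 = 13)
2 - 41*D = 2 - 41*13 = 2 - 533 = -531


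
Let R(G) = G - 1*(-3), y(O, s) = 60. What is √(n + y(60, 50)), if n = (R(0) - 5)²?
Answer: 8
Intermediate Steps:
R(G) = 3 + G (R(G) = G + 3 = 3 + G)
n = 4 (n = ((3 + 0) - 5)² = (3 - 5)² = (-2)² = 4)
√(n + y(60, 50)) = √(4 + 60) = √64 = 8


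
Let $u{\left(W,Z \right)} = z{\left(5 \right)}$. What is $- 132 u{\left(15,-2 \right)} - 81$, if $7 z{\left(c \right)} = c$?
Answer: $- \frac{1227}{7} \approx -175.29$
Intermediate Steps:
$z{\left(c \right)} = \frac{c}{7}$
$u{\left(W,Z \right)} = \frac{5}{7}$ ($u{\left(W,Z \right)} = \frac{1}{7} \cdot 5 = \frac{5}{7}$)
$- 132 u{\left(15,-2 \right)} - 81 = \left(-132\right) \frac{5}{7} - 81 = - \frac{660}{7} - 81 = - \frac{1227}{7}$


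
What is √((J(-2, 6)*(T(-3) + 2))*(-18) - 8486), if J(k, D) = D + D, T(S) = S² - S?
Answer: I*√11510 ≈ 107.28*I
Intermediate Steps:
J(k, D) = 2*D
√((J(-2, 6)*(T(-3) + 2))*(-18) - 8486) = √(((2*6)*(-3*(-1 - 3) + 2))*(-18) - 8486) = √((12*(-3*(-4) + 2))*(-18) - 8486) = √((12*(12 + 2))*(-18) - 8486) = √((12*14)*(-18) - 8486) = √(168*(-18) - 8486) = √(-3024 - 8486) = √(-11510) = I*√11510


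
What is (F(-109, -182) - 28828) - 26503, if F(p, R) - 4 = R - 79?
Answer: -55588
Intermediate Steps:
F(p, R) = -75 + R (F(p, R) = 4 + (R - 79) = 4 + (-79 + R) = -75 + R)
(F(-109, -182) - 28828) - 26503 = ((-75 - 182) - 28828) - 26503 = (-257 - 28828) - 26503 = -29085 - 26503 = -55588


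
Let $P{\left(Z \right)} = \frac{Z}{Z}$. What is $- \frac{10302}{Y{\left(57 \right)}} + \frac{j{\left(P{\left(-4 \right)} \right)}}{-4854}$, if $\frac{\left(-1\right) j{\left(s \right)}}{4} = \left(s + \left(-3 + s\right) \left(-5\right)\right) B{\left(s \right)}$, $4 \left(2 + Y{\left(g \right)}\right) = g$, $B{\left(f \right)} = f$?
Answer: $- \frac{100010738}{118923} \approx -840.97$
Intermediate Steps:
$Y{\left(g \right)} = -2 + \frac{g}{4}$
$P{\left(Z \right)} = 1$
$j{\left(s \right)} = - 4 s \left(15 - 4 s\right)$ ($j{\left(s \right)} = - 4 \left(s + \left(-3 + s\right) \left(-5\right)\right) s = - 4 \left(s - \left(-15 + 5 s\right)\right) s = - 4 \left(15 - 4 s\right) s = - 4 s \left(15 - 4 s\right)$)
$- \frac{10302}{Y{\left(57 \right)}} + \frac{j{\left(P{\left(-4 \right)} \right)}}{-4854} = - \frac{10302}{-2 + \frac{1}{4} \cdot 57} + \frac{4 \cdot 1 \left(-15 + 4 \cdot 1\right)}{-4854} = - \frac{10302}{-2 + \frac{57}{4}} + 4 \cdot 1 \left(-15 + 4\right) \left(- \frac{1}{4854}\right) = - \frac{10302}{\frac{49}{4}} + 4 \cdot 1 \left(-11\right) \left(- \frac{1}{4854}\right) = \left(-10302\right) \frac{4}{49} - - \frac{22}{2427} = - \frac{41208}{49} + \frac{22}{2427} = - \frac{100010738}{118923}$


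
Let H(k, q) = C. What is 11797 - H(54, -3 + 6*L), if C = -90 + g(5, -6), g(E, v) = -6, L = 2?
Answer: 11893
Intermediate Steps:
C = -96 (C = -90 - 6 = -96)
H(k, q) = -96
11797 - H(54, -3 + 6*L) = 11797 - 1*(-96) = 11797 + 96 = 11893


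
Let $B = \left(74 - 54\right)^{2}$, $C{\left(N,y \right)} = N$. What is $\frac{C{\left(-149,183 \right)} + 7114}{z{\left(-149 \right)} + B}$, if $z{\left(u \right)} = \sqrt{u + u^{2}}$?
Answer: $\frac{696500}{34487} - \frac{6965 \sqrt{5513}}{68974} \approx 12.698$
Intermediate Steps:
$B = 400$ ($B = \left(74 - 54\right)^{2} = 20^{2} = 400$)
$\frac{C{\left(-149,183 \right)} + 7114}{z{\left(-149 \right)} + B} = \frac{-149 + 7114}{\sqrt{- 149 \left(1 - 149\right)} + 400} = \frac{6965}{\sqrt{\left(-149\right) \left(-148\right)} + 400} = \frac{6965}{\sqrt{22052} + 400} = \frac{6965}{2 \sqrt{5513} + 400} = \frac{6965}{400 + 2 \sqrt{5513}}$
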